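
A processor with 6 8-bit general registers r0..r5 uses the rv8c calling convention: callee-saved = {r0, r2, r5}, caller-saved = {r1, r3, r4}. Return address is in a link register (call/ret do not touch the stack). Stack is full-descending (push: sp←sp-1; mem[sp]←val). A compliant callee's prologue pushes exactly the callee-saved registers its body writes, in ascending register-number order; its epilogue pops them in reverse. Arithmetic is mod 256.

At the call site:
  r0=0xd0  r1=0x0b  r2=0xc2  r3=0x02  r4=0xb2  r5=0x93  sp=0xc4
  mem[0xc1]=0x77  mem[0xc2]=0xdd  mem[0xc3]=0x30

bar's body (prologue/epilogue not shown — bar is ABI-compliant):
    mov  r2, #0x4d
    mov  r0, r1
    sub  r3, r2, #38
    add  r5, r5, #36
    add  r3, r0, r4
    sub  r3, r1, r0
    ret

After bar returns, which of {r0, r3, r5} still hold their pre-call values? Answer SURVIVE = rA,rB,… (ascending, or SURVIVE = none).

SURVIVE = r0,r5

prologue: push r0 -> mem[0xc3]=0xd0, sp=0xc3
prologue: push r2 -> mem[0xc2]=0xc2, sp=0xc2
prologue: push r5 -> mem[0xc1]=0x93, sp=0xc1
body[0] mov  r2, #0x4d -> r2=0x4d
body[1] mov  r0, r1 -> r0=0x0b
body[2] sub  r3, r2, #38 -> r3=0x27
body[3] add  r5, r5, #36 -> r5=0xb7
body[4] add  r3, r0, r4 -> r3=0xbd
body[5] sub  r3, r1, r0 -> r3=0x00
epilogue: pop r5=0x93, sp=0xc2
epilogue: pop r2=0xc2, sp=0xc3
epilogue: pop r0=0xd0, sp=0xc4
r0: callee-saved, written=True
r3: caller-saved, written=True
r5: callee-saved, written=True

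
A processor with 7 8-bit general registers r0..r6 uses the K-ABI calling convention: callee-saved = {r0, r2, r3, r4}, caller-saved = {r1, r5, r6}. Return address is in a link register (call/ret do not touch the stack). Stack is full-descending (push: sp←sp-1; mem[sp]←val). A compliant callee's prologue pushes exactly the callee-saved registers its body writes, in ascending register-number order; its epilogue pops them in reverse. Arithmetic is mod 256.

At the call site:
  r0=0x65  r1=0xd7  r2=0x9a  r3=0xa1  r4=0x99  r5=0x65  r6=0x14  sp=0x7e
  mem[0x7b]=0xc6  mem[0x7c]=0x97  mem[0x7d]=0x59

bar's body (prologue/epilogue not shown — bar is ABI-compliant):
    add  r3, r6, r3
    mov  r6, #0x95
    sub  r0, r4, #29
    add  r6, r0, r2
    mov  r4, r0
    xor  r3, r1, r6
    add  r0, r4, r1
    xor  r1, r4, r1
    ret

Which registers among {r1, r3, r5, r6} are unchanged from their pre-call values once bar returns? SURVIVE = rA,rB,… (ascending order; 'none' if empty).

prologue: push r0 → mem[0x7d]=0x65, sp=0x7d
prologue: push r3 → mem[0x7c]=0xa1, sp=0x7c
prologue: push r4 → mem[0x7b]=0x99, sp=0x7b
body[0] add  r3, r6, r3 → r3=0xb5
body[1] mov  r6, #0x95 → r6=0x95
body[2] sub  r0, r4, #29 → r0=0x7c
body[3] add  r6, r0, r2 → r6=0x16
body[4] mov  r4, r0 → r4=0x7c
body[5] xor  r3, r1, r6 → r3=0xc1
body[6] add  r0, r4, r1 → r0=0x53
body[7] xor  r1, r4, r1 → r1=0xab
epilogue: pop r4=0x99, sp=0x7c
epilogue: pop r3=0xa1, sp=0x7d
epilogue: pop r0=0x65, sp=0x7e
r1: caller-saved, written=True
r3: callee-saved, written=True
r5: caller-saved, written=False
r6: caller-saved, written=True

SURVIVE = r3,r5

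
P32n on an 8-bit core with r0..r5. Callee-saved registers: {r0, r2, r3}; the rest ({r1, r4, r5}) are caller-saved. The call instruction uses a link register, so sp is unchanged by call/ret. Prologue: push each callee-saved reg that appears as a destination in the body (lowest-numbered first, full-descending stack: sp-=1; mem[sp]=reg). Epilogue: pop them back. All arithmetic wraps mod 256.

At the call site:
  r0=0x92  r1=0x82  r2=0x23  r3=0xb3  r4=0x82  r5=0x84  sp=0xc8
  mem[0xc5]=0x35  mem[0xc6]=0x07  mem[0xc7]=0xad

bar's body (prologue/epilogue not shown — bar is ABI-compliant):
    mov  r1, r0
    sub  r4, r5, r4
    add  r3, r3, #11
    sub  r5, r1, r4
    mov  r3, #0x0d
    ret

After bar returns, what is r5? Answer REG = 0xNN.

REG = 0x90

prologue: push r3 → mem[0xc7]=0xb3, sp=0xc7
body[0] mov  r1, r0 → r1=0x92
body[1] sub  r4, r5, r4 → r4=0x02
body[2] add  r3, r3, #11 → r3=0xbe
body[3] sub  r5, r1, r4 → r5=0x90
body[4] mov  r3, #0x0d → r3=0x0d
epilogue: pop r3=0xb3, sp=0xc8
r5 is caller-saved → body value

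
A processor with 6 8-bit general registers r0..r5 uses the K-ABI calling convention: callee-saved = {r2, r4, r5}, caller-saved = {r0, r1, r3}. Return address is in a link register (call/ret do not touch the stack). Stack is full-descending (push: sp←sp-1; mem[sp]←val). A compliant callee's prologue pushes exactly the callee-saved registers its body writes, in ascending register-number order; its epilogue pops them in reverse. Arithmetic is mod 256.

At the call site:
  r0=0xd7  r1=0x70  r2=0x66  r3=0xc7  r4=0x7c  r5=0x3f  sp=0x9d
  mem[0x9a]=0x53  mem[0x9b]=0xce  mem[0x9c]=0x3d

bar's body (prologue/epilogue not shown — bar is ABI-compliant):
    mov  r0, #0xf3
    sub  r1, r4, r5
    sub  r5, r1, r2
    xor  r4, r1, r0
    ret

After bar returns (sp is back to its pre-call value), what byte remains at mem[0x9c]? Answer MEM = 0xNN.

prologue: push r4 → mem[0x9c]=0x7c, sp=0x9c
prologue: push r5 → mem[0x9b]=0x3f, sp=0x9b
body[0] mov  r0, #0xf3 → r0=0xf3
body[1] sub  r1, r4, r5 → r1=0x3d
body[2] sub  r5, r1, r2 → r5=0xd7
body[3] xor  r4, r1, r0 → r4=0xce
epilogue: pop r5=0x3f, sp=0x9c
epilogue: pop r4=0x7c, sp=0x9d
prologue pushed ['r4', 'r5'] at ['0x9c', '0x9b']

MEM = 0x7c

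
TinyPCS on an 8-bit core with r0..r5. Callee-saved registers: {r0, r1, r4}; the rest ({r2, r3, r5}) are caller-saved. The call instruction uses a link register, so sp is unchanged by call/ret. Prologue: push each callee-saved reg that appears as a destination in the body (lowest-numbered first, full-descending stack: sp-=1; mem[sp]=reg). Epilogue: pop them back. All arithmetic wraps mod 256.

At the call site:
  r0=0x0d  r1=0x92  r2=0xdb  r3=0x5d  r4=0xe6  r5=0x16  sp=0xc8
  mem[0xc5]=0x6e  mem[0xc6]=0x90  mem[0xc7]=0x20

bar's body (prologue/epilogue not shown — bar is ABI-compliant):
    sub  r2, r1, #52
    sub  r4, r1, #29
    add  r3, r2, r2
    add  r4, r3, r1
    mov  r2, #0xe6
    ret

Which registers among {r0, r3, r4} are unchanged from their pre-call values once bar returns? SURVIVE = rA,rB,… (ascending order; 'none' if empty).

SURVIVE = r0,r4

prologue: push r4 → mem[0xc7]=0xe6, sp=0xc7
body[0] sub  r2, r1, #52 → r2=0x5e
body[1] sub  r4, r1, #29 → r4=0x75
body[2] add  r3, r2, r2 → r3=0xbc
body[3] add  r4, r3, r1 → r4=0x4e
body[4] mov  r2, #0xe6 → r2=0xe6
epilogue: pop r4=0xe6, sp=0xc8
r0: callee-saved, written=False
r3: caller-saved, written=True
r4: callee-saved, written=True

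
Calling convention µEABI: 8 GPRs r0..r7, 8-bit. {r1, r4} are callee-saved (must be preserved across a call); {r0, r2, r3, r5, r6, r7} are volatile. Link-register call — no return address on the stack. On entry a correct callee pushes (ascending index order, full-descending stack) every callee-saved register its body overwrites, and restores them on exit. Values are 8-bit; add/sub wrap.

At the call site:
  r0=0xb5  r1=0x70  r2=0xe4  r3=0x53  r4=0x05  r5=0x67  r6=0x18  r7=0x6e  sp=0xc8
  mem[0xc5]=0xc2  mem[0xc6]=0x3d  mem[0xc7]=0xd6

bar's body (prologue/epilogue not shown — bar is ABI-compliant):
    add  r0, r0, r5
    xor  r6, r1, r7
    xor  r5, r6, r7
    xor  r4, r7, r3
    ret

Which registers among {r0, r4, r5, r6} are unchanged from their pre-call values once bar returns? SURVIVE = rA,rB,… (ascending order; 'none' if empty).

SURVIVE = r4

prologue: push r4 -> mem[0xc7]=0x05, sp=0xc7
body[0] add  r0, r0, r5 -> r0=0x1c
body[1] xor  r6, r1, r7 -> r6=0x1e
body[2] xor  r5, r6, r7 -> r5=0x70
body[3] xor  r4, r7, r3 -> r4=0x3d
epilogue: pop r4=0x05, sp=0xc8
r0: caller-saved, written=True
r4: callee-saved, written=True
r5: caller-saved, written=True
r6: caller-saved, written=True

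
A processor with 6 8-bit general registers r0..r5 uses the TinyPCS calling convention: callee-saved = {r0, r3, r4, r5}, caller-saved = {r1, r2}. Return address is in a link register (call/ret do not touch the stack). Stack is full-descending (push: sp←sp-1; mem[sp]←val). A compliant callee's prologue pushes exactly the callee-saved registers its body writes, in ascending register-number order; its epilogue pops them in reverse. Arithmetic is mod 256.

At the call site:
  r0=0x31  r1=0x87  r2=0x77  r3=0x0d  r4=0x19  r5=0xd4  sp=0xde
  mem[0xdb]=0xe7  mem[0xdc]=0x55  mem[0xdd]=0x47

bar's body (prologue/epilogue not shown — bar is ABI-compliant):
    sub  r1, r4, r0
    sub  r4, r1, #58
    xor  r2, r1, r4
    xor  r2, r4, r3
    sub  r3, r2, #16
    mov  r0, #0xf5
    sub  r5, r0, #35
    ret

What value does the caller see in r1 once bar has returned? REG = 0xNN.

prologue: push r0 -> mem[0xdd]=0x31, sp=0xdd
prologue: push r3 -> mem[0xdc]=0x0d, sp=0xdc
prologue: push r4 -> mem[0xdb]=0x19, sp=0xdb
prologue: push r5 -> mem[0xda]=0xd4, sp=0xda
body[0] sub  r1, r4, r0 -> r1=0xe8
body[1] sub  r4, r1, #58 -> r4=0xae
body[2] xor  r2, r1, r4 -> r2=0x46
body[3] xor  r2, r4, r3 -> r2=0xa3
body[4] sub  r3, r2, #16 -> r3=0x93
body[5] mov  r0, #0xf5 -> r0=0xf5
body[6] sub  r5, r0, #35 -> r5=0xd2
epilogue: pop r5=0xd4, sp=0xdb
epilogue: pop r4=0x19, sp=0xdc
epilogue: pop r3=0x0d, sp=0xdd
epilogue: pop r0=0x31, sp=0xde
r1 is caller-saved -> body value

REG = 0xe8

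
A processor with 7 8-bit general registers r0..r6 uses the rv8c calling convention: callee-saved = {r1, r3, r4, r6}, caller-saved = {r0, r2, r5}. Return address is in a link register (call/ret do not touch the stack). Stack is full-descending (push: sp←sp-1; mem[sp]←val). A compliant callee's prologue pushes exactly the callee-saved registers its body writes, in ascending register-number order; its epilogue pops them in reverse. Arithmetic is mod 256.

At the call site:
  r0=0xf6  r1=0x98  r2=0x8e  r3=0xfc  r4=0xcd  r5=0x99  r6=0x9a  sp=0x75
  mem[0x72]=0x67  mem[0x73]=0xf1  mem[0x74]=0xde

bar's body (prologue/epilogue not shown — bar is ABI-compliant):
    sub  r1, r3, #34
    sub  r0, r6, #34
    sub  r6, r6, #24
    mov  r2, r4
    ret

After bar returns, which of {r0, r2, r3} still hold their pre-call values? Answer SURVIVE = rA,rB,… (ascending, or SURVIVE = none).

prologue: push r1 → mem[0x74]=0x98, sp=0x74
prologue: push r6 → mem[0x73]=0x9a, sp=0x73
body[0] sub  r1, r3, #34 → r1=0xda
body[1] sub  r0, r6, #34 → r0=0x78
body[2] sub  r6, r6, #24 → r6=0x82
body[3] mov  r2, r4 → r2=0xcd
epilogue: pop r6=0x9a, sp=0x74
epilogue: pop r1=0x98, sp=0x75
r0: caller-saved, written=True
r2: caller-saved, written=True
r3: callee-saved, written=False

SURVIVE = r3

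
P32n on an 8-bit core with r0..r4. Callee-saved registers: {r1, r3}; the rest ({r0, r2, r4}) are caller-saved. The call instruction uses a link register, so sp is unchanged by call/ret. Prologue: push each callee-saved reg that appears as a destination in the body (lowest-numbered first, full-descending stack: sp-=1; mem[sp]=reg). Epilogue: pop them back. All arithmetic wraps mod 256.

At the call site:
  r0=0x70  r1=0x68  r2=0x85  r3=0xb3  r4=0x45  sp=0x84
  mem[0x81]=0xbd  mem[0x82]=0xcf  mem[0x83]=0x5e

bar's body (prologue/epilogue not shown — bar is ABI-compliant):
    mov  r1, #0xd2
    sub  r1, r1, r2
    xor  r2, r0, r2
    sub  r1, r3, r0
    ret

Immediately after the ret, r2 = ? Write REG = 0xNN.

prologue: push r1 → mem[0x83]=0x68, sp=0x83
body[0] mov  r1, #0xd2 → r1=0xd2
body[1] sub  r1, r1, r2 → r1=0x4d
body[2] xor  r2, r0, r2 → r2=0xf5
body[3] sub  r1, r3, r0 → r1=0x43
epilogue: pop r1=0x68, sp=0x84
r2 is caller-saved → body value

REG = 0xf5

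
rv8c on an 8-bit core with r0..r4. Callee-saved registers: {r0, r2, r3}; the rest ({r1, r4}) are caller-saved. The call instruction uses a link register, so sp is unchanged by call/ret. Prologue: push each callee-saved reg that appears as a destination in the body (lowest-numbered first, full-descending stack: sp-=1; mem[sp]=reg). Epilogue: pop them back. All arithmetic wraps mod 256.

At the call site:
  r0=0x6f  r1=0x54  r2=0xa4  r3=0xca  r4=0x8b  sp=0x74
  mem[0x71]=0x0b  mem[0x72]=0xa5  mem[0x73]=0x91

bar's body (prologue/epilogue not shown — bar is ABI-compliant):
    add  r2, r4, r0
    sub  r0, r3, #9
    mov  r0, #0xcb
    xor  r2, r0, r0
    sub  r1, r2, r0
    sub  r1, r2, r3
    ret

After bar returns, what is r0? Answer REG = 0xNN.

prologue: push r0 -> mem[0x73]=0x6f, sp=0x73
prologue: push r2 -> mem[0x72]=0xa4, sp=0x72
body[0] add  r2, r4, r0 -> r2=0xfa
body[1] sub  r0, r3, #9 -> r0=0xc1
body[2] mov  r0, #0xcb -> r0=0xcb
body[3] xor  r2, r0, r0 -> r2=0x00
body[4] sub  r1, r2, r0 -> r1=0x35
body[5] sub  r1, r2, r3 -> r1=0x36
epilogue: pop r2=0xa4, sp=0x73
epilogue: pop r0=0x6f, sp=0x74
r0 is callee-saved -> restored

REG = 0x6f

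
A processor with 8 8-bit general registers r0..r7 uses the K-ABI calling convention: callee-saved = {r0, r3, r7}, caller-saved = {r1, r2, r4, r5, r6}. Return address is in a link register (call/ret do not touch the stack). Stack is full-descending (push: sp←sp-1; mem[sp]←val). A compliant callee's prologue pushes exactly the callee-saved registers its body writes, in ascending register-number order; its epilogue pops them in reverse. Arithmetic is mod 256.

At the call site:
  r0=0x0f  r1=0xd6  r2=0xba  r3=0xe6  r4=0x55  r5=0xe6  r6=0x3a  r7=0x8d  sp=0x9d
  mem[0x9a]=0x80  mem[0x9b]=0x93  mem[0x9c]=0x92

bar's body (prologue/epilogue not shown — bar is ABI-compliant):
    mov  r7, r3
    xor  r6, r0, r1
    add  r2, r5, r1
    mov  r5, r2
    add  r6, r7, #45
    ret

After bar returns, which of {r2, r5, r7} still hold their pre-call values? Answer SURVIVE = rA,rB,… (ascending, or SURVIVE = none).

SURVIVE = r7

prologue: push r7 -> mem[0x9c]=0x8d, sp=0x9c
body[0] mov  r7, r3 -> r7=0xe6
body[1] xor  r6, r0, r1 -> r6=0xd9
body[2] add  r2, r5, r1 -> r2=0xbc
body[3] mov  r5, r2 -> r5=0xbc
body[4] add  r6, r7, #45 -> r6=0x13
epilogue: pop r7=0x8d, sp=0x9d
r2: caller-saved, written=True
r5: caller-saved, written=True
r7: callee-saved, written=True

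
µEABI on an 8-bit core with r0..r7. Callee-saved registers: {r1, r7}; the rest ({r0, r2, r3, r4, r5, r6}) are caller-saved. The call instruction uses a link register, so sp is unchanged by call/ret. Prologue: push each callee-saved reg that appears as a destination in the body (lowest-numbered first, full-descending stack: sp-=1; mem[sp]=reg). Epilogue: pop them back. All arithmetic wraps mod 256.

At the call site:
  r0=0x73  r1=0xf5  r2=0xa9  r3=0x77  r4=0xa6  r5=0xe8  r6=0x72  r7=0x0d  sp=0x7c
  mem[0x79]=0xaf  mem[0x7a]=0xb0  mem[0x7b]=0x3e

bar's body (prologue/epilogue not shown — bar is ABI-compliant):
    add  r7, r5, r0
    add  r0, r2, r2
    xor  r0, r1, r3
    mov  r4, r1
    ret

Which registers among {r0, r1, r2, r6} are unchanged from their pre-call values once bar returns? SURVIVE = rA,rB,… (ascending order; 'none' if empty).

prologue: push r7 -> mem[0x7b]=0x0d, sp=0x7b
body[0] add  r7, r5, r0 -> r7=0x5b
body[1] add  r0, r2, r2 -> r0=0x52
body[2] xor  r0, r1, r3 -> r0=0x82
body[3] mov  r4, r1 -> r4=0xf5
epilogue: pop r7=0x0d, sp=0x7c
r0: caller-saved, written=True
r1: callee-saved, written=False
r2: caller-saved, written=False
r6: caller-saved, written=False

SURVIVE = r1,r2,r6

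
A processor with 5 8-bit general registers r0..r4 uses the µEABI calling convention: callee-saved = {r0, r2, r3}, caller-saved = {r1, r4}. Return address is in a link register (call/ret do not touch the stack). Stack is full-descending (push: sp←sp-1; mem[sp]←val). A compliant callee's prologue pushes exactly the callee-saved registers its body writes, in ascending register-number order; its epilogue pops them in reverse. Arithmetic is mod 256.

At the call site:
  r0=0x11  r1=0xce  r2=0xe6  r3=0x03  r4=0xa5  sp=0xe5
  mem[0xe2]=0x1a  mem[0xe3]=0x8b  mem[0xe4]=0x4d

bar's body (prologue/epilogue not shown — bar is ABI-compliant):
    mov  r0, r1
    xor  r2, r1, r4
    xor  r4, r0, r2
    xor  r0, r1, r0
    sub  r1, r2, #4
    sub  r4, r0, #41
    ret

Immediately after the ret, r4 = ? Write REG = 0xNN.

REG = 0xd7

prologue: push r0 → mem[0xe4]=0x11, sp=0xe4
prologue: push r2 → mem[0xe3]=0xe6, sp=0xe3
body[0] mov  r0, r1 → r0=0xce
body[1] xor  r2, r1, r4 → r2=0x6b
body[2] xor  r4, r0, r2 → r4=0xa5
body[3] xor  r0, r1, r0 → r0=0x00
body[4] sub  r1, r2, #4 → r1=0x67
body[5] sub  r4, r0, #41 → r4=0xd7
epilogue: pop r2=0xe6, sp=0xe4
epilogue: pop r0=0x11, sp=0xe5
r4 is caller-saved → body value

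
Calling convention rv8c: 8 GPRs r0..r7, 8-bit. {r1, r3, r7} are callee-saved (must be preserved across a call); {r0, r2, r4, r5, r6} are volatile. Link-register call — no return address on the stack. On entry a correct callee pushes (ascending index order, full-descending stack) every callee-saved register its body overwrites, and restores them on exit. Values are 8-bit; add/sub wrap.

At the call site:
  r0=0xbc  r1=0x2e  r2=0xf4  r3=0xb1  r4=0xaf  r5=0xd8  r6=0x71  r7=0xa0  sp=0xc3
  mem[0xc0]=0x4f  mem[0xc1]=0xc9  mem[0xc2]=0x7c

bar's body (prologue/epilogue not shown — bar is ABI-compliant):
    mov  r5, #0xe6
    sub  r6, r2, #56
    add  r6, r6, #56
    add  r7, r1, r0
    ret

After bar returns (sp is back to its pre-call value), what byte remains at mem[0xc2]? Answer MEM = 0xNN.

prologue: push r7 -> mem[0xc2]=0xa0, sp=0xc2
body[0] mov  r5, #0xe6 -> r5=0xe6
body[1] sub  r6, r2, #56 -> r6=0xbc
body[2] add  r6, r6, #56 -> r6=0xf4
body[3] add  r7, r1, r0 -> r7=0xea
epilogue: pop r7=0xa0, sp=0xc3
prologue pushed ['r7'] at ['0xc2']

MEM = 0xa0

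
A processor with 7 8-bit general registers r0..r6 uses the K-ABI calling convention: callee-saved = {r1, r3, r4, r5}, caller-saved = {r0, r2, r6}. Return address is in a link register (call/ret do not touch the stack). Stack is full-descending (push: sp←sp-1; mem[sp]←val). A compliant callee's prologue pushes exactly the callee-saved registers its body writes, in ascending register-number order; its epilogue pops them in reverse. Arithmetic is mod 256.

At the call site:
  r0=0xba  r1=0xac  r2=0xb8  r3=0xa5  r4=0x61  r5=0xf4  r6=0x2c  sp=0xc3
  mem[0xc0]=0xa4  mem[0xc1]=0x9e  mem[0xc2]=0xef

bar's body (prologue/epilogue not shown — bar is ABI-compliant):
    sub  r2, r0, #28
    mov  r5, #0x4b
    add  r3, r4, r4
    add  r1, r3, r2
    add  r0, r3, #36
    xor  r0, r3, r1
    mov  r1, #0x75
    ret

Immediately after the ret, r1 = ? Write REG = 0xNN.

prologue: push r1 -> mem[0xc2]=0xac, sp=0xc2
prologue: push r3 -> mem[0xc1]=0xa5, sp=0xc1
prologue: push r5 -> mem[0xc0]=0xf4, sp=0xc0
body[0] sub  r2, r0, #28 -> r2=0x9e
body[1] mov  r5, #0x4b -> r5=0x4b
body[2] add  r3, r4, r4 -> r3=0xc2
body[3] add  r1, r3, r2 -> r1=0x60
body[4] add  r0, r3, #36 -> r0=0xe6
body[5] xor  r0, r3, r1 -> r0=0xa2
body[6] mov  r1, #0x75 -> r1=0x75
epilogue: pop r5=0xf4, sp=0xc1
epilogue: pop r3=0xa5, sp=0xc2
epilogue: pop r1=0xac, sp=0xc3
r1 is callee-saved -> restored

REG = 0xac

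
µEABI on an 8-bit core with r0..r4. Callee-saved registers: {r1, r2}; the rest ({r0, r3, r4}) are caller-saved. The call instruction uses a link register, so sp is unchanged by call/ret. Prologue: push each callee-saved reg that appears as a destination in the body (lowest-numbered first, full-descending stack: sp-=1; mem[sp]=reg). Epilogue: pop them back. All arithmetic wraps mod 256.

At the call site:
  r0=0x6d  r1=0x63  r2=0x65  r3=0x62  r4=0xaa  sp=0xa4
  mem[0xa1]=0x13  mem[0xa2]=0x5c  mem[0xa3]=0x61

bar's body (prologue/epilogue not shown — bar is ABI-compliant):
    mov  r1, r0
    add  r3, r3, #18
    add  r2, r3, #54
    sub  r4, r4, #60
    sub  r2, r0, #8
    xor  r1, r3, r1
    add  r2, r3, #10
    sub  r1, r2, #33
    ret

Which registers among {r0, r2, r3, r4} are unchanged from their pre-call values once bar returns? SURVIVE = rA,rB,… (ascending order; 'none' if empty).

SURVIVE = r0,r2

prologue: push r1 → mem[0xa3]=0x63, sp=0xa3
prologue: push r2 → mem[0xa2]=0x65, sp=0xa2
body[0] mov  r1, r0 → r1=0x6d
body[1] add  r3, r3, #18 → r3=0x74
body[2] add  r2, r3, #54 → r2=0xaa
body[3] sub  r4, r4, #60 → r4=0x6e
body[4] sub  r2, r0, #8 → r2=0x65
body[5] xor  r1, r3, r1 → r1=0x19
body[6] add  r2, r3, #10 → r2=0x7e
body[7] sub  r1, r2, #33 → r1=0x5d
epilogue: pop r2=0x65, sp=0xa3
epilogue: pop r1=0x63, sp=0xa4
r0: caller-saved, written=False
r2: callee-saved, written=True
r3: caller-saved, written=True
r4: caller-saved, written=True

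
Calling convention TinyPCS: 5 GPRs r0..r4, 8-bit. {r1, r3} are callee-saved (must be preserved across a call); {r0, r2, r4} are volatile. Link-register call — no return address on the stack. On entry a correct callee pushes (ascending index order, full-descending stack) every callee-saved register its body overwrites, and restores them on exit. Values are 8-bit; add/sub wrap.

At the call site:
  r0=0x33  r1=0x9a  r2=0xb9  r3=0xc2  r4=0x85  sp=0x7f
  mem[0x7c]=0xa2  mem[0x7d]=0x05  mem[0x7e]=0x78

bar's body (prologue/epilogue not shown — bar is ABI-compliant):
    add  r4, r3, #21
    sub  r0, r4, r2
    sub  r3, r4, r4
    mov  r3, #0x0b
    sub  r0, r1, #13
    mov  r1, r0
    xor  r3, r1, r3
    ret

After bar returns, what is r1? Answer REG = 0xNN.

REG = 0x9a

prologue: push r1 → mem[0x7e]=0x9a, sp=0x7e
prologue: push r3 → mem[0x7d]=0xc2, sp=0x7d
body[0] add  r4, r3, #21 → r4=0xd7
body[1] sub  r0, r4, r2 → r0=0x1e
body[2] sub  r3, r4, r4 → r3=0x00
body[3] mov  r3, #0x0b → r3=0x0b
body[4] sub  r0, r1, #13 → r0=0x8d
body[5] mov  r1, r0 → r1=0x8d
body[6] xor  r3, r1, r3 → r3=0x86
epilogue: pop r3=0xc2, sp=0x7e
epilogue: pop r1=0x9a, sp=0x7f
r1 is callee-saved → restored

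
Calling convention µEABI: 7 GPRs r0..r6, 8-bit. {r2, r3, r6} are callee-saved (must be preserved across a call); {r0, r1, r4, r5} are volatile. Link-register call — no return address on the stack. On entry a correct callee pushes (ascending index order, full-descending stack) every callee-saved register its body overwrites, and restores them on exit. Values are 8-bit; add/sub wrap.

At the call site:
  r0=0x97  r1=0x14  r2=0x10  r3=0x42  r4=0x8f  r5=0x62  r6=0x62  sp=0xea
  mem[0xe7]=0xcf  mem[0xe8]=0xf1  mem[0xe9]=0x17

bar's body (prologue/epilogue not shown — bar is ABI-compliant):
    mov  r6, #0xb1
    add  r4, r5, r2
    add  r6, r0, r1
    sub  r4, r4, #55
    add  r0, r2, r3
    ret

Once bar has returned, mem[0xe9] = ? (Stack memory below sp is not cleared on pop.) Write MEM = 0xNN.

prologue: push r6 -> mem[0xe9]=0x62, sp=0xe9
body[0] mov  r6, #0xb1 -> r6=0xb1
body[1] add  r4, r5, r2 -> r4=0x72
body[2] add  r6, r0, r1 -> r6=0xab
body[3] sub  r4, r4, #55 -> r4=0x3b
body[4] add  r0, r2, r3 -> r0=0x52
epilogue: pop r6=0x62, sp=0xea
prologue pushed ['r6'] at ['0xe9']

MEM = 0x62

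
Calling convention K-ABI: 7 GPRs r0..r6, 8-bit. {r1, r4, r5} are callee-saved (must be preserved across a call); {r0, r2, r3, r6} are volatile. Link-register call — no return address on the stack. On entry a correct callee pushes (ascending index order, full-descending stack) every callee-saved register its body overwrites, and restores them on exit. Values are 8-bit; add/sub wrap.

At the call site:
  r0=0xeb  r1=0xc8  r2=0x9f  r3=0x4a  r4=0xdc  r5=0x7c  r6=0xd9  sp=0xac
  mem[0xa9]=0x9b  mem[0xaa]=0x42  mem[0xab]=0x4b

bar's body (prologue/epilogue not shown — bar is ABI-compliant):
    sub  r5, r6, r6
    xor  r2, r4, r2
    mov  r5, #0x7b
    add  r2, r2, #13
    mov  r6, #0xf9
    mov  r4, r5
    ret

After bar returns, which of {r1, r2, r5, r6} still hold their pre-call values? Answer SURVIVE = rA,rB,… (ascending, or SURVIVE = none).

SURVIVE = r1,r5

prologue: push r4 → mem[0xab]=0xdc, sp=0xab
prologue: push r5 → mem[0xaa]=0x7c, sp=0xaa
body[0] sub  r5, r6, r6 → r5=0x00
body[1] xor  r2, r4, r2 → r2=0x43
body[2] mov  r5, #0x7b → r5=0x7b
body[3] add  r2, r2, #13 → r2=0x50
body[4] mov  r6, #0xf9 → r6=0xf9
body[5] mov  r4, r5 → r4=0x7b
epilogue: pop r5=0x7c, sp=0xab
epilogue: pop r4=0xdc, sp=0xac
r1: callee-saved, written=False
r2: caller-saved, written=True
r5: callee-saved, written=True
r6: caller-saved, written=True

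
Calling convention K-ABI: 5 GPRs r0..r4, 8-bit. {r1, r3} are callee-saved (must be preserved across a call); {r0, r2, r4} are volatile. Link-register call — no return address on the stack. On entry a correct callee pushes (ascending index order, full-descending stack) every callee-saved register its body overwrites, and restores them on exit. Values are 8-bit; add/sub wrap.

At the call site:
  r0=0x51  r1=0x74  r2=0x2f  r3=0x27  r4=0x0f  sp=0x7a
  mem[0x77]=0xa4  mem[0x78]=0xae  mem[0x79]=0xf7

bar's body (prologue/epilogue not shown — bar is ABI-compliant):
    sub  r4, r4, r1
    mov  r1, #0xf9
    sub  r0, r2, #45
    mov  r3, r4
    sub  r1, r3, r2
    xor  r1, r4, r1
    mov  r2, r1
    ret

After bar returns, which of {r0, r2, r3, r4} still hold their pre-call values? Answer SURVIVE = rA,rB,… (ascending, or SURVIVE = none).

SURVIVE = r3

prologue: push r1 -> mem[0x79]=0x74, sp=0x79
prologue: push r3 -> mem[0x78]=0x27, sp=0x78
body[0] sub  r4, r4, r1 -> r4=0x9b
body[1] mov  r1, #0xf9 -> r1=0xf9
body[2] sub  r0, r2, #45 -> r0=0x02
body[3] mov  r3, r4 -> r3=0x9b
body[4] sub  r1, r3, r2 -> r1=0x6c
body[5] xor  r1, r4, r1 -> r1=0xf7
body[6] mov  r2, r1 -> r2=0xf7
epilogue: pop r3=0x27, sp=0x79
epilogue: pop r1=0x74, sp=0x7a
r0: caller-saved, written=True
r2: caller-saved, written=True
r3: callee-saved, written=True
r4: caller-saved, written=True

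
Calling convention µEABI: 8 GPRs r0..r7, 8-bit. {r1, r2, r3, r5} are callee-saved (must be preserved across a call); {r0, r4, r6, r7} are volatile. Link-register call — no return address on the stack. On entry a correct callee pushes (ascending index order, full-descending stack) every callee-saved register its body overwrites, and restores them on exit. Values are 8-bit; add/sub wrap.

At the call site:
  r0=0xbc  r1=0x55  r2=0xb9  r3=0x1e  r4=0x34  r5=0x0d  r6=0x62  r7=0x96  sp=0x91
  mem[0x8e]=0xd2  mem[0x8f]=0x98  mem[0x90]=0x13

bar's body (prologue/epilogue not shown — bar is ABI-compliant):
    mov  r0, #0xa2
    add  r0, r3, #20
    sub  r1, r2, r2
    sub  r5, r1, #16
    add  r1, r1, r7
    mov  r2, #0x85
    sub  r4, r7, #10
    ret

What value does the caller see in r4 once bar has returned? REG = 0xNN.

REG = 0x8c

prologue: push r1 -> mem[0x90]=0x55, sp=0x90
prologue: push r2 -> mem[0x8f]=0xb9, sp=0x8f
prologue: push r5 -> mem[0x8e]=0x0d, sp=0x8e
body[0] mov  r0, #0xa2 -> r0=0xa2
body[1] add  r0, r3, #20 -> r0=0x32
body[2] sub  r1, r2, r2 -> r1=0x00
body[3] sub  r5, r1, #16 -> r5=0xf0
body[4] add  r1, r1, r7 -> r1=0x96
body[5] mov  r2, #0x85 -> r2=0x85
body[6] sub  r4, r7, #10 -> r4=0x8c
epilogue: pop r5=0x0d, sp=0x8f
epilogue: pop r2=0xb9, sp=0x90
epilogue: pop r1=0x55, sp=0x91
r4 is caller-saved -> body value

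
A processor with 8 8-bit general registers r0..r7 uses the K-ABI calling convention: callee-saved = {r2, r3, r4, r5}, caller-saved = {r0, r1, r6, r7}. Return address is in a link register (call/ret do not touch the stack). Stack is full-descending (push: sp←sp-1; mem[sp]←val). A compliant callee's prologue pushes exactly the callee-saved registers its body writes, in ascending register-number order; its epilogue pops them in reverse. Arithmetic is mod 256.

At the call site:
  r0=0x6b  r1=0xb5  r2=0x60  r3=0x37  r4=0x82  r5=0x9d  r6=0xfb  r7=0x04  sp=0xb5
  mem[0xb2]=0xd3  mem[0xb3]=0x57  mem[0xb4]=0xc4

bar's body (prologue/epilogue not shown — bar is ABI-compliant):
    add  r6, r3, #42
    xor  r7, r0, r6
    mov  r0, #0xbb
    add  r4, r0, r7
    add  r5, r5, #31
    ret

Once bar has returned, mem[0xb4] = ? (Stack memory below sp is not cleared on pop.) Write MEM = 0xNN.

MEM = 0x82

prologue: push r4 → mem[0xb4]=0x82, sp=0xb4
prologue: push r5 → mem[0xb3]=0x9d, sp=0xb3
body[0] add  r6, r3, #42 → r6=0x61
body[1] xor  r7, r0, r6 → r7=0x0a
body[2] mov  r0, #0xbb → r0=0xbb
body[3] add  r4, r0, r7 → r4=0xc5
body[4] add  r5, r5, #31 → r5=0xbc
epilogue: pop r5=0x9d, sp=0xb4
epilogue: pop r4=0x82, sp=0xb5
prologue pushed ['r4', 'r5'] at ['0xb4', '0xb3']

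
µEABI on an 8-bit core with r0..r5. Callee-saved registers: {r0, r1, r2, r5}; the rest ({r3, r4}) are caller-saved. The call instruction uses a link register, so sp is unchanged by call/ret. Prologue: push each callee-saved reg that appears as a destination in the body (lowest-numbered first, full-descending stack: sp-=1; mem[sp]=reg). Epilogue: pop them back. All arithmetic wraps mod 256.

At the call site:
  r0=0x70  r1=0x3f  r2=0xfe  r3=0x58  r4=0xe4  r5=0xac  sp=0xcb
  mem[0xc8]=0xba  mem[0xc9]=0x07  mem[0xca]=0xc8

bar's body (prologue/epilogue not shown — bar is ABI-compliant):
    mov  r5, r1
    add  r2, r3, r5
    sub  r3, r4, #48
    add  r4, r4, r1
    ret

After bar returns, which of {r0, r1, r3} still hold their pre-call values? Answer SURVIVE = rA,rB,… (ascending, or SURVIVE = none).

prologue: push r2 -> mem[0xca]=0xfe, sp=0xca
prologue: push r5 -> mem[0xc9]=0xac, sp=0xc9
body[0] mov  r5, r1 -> r5=0x3f
body[1] add  r2, r3, r5 -> r2=0x97
body[2] sub  r3, r4, #48 -> r3=0xb4
body[3] add  r4, r4, r1 -> r4=0x23
epilogue: pop r5=0xac, sp=0xca
epilogue: pop r2=0xfe, sp=0xcb
r0: callee-saved, written=False
r1: callee-saved, written=False
r3: caller-saved, written=True

SURVIVE = r0,r1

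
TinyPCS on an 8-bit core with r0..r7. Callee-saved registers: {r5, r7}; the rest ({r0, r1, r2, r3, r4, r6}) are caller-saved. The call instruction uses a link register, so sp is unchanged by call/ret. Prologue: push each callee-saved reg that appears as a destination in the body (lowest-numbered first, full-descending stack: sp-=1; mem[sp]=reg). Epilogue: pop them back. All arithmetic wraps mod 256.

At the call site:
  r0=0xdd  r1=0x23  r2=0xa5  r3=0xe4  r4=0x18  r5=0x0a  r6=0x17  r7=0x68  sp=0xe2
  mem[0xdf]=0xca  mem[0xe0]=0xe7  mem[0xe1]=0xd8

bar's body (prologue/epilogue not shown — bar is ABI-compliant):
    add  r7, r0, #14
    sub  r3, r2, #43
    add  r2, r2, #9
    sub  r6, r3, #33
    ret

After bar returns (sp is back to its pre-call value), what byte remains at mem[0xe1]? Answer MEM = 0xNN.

prologue: push r7 -> mem[0xe1]=0x68, sp=0xe1
body[0] add  r7, r0, #14 -> r7=0xeb
body[1] sub  r3, r2, #43 -> r3=0x7a
body[2] add  r2, r2, #9 -> r2=0xae
body[3] sub  r6, r3, #33 -> r6=0x59
epilogue: pop r7=0x68, sp=0xe2
prologue pushed ['r7'] at ['0xe1']

MEM = 0x68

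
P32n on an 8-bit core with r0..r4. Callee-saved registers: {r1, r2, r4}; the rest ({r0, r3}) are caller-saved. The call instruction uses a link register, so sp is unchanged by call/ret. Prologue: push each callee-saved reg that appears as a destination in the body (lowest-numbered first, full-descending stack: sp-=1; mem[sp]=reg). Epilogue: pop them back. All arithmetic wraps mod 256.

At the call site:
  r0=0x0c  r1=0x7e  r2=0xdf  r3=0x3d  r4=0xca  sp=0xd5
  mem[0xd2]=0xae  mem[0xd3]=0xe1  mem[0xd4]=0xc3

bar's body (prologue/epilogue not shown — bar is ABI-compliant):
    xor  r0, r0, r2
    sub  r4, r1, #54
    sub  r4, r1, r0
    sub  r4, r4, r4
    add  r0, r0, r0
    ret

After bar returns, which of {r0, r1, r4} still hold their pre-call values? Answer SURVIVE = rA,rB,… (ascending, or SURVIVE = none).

prologue: push r4 → mem[0xd4]=0xca, sp=0xd4
body[0] xor  r0, r0, r2 → r0=0xd3
body[1] sub  r4, r1, #54 → r4=0x48
body[2] sub  r4, r1, r0 → r4=0xab
body[3] sub  r4, r4, r4 → r4=0x00
body[4] add  r0, r0, r0 → r0=0xa6
epilogue: pop r4=0xca, sp=0xd5
r0: caller-saved, written=True
r1: callee-saved, written=False
r4: callee-saved, written=True

SURVIVE = r1,r4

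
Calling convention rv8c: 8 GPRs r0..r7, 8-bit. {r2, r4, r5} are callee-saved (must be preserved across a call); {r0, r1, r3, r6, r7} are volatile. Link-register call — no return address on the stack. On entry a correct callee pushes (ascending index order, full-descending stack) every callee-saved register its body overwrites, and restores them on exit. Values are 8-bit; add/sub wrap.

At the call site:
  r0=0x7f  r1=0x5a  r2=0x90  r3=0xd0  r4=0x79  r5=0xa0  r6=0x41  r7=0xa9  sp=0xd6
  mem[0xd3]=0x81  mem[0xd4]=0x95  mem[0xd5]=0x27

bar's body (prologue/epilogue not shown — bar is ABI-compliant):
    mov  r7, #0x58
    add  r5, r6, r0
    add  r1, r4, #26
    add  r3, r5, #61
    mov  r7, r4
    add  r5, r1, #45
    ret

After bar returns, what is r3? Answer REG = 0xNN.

REG = 0xfd

prologue: push r5 -> mem[0xd5]=0xa0, sp=0xd5
body[0] mov  r7, #0x58 -> r7=0x58
body[1] add  r5, r6, r0 -> r5=0xc0
body[2] add  r1, r4, #26 -> r1=0x93
body[3] add  r3, r5, #61 -> r3=0xfd
body[4] mov  r7, r4 -> r7=0x79
body[5] add  r5, r1, #45 -> r5=0xc0
epilogue: pop r5=0xa0, sp=0xd6
r3 is caller-saved -> body value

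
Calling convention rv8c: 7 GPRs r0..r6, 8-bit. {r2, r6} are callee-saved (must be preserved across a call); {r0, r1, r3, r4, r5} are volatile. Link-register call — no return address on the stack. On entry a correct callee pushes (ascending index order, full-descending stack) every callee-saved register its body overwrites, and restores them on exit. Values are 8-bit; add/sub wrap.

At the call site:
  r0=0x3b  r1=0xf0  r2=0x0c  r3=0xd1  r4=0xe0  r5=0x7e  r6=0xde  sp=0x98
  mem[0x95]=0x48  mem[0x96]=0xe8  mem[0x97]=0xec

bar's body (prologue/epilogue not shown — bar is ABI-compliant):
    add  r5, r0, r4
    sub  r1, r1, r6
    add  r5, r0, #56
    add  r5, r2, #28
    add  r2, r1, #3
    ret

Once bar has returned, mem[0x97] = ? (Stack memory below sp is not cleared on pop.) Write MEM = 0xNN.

MEM = 0x0c

prologue: push r2 -> mem[0x97]=0x0c, sp=0x97
body[0] add  r5, r0, r4 -> r5=0x1b
body[1] sub  r1, r1, r6 -> r1=0x12
body[2] add  r5, r0, #56 -> r5=0x73
body[3] add  r5, r2, #28 -> r5=0x28
body[4] add  r2, r1, #3 -> r2=0x15
epilogue: pop r2=0x0c, sp=0x98
prologue pushed ['r2'] at ['0x97']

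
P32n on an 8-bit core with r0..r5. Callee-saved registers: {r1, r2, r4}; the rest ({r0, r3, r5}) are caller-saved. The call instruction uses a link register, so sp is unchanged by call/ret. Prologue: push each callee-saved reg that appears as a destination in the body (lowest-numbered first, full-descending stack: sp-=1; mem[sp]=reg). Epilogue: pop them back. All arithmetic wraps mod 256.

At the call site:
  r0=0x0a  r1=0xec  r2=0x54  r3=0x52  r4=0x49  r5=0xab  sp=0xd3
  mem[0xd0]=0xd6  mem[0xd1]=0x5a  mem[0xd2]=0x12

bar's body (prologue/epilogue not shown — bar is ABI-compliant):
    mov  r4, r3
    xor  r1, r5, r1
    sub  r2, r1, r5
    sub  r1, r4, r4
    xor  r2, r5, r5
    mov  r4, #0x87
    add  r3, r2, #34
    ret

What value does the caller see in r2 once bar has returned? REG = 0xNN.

REG = 0x54

prologue: push r1 → mem[0xd2]=0xec, sp=0xd2
prologue: push r2 → mem[0xd1]=0x54, sp=0xd1
prologue: push r4 → mem[0xd0]=0x49, sp=0xd0
body[0] mov  r4, r3 → r4=0x52
body[1] xor  r1, r5, r1 → r1=0x47
body[2] sub  r2, r1, r5 → r2=0x9c
body[3] sub  r1, r4, r4 → r1=0x00
body[4] xor  r2, r5, r5 → r2=0x00
body[5] mov  r4, #0x87 → r4=0x87
body[6] add  r3, r2, #34 → r3=0x22
epilogue: pop r4=0x49, sp=0xd1
epilogue: pop r2=0x54, sp=0xd2
epilogue: pop r1=0xec, sp=0xd3
r2 is callee-saved → restored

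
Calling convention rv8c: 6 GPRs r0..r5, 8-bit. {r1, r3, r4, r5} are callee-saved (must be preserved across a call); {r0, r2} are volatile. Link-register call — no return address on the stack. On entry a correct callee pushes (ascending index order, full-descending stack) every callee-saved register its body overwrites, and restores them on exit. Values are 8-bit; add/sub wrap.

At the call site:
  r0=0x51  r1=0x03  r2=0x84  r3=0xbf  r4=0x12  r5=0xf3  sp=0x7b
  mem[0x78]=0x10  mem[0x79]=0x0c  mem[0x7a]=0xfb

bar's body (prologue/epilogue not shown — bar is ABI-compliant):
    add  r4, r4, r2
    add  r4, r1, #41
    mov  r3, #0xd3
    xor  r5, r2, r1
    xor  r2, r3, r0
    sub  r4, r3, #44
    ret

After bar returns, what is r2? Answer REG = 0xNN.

prologue: push r3 -> mem[0x7a]=0xbf, sp=0x7a
prologue: push r4 -> mem[0x79]=0x12, sp=0x79
prologue: push r5 -> mem[0x78]=0xf3, sp=0x78
body[0] add  r4, r4, r2 -> r4=0x96
body[1] add  r4, r1, #41 -> r4=0x2c
body[2] mov  r3, #0xd3 -> r3=0xd3
body[3] xor  r5, r2, r1 -> r5=0x87
body[4] xor  r2, r3, r0 -> r2=0x82
body[5] sub  r4, r3, #44 -> r4=0xa7
epilogue: pop r5=0xf3, sp=0x79
epilogue: pop r4=0x12, sp=0x7a
epilogue: pop r3=0xbf, sp=0x7b
r2 is caller-saved -> body value

REG = 0x82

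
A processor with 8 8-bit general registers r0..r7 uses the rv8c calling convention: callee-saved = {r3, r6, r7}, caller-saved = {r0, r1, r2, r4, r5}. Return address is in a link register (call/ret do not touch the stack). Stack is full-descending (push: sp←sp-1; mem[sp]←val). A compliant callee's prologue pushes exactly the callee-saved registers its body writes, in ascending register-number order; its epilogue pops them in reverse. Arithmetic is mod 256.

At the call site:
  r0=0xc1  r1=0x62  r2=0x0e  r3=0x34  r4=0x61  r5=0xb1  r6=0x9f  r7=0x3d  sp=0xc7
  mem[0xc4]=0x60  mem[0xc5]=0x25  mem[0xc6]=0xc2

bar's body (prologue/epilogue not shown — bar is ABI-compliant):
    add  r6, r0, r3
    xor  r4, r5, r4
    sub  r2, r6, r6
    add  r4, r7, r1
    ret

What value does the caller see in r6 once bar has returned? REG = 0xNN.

REG = 0x9f

prologue: push r6 → mem[0xc6]=0x9f, sp=0xc6
body[0] add  r6, r0, r3 → r6=0xf5
body[1] xor  r4, r5, r4 → r4=0xd0
body[2] sub  r2, r6, r6 → r2=0x00
body[3] add  r4, r7, r1 → r4=0x9f
epilogue: pop r6=0x9f, sp=0xc7
r6 is callee-saved → restored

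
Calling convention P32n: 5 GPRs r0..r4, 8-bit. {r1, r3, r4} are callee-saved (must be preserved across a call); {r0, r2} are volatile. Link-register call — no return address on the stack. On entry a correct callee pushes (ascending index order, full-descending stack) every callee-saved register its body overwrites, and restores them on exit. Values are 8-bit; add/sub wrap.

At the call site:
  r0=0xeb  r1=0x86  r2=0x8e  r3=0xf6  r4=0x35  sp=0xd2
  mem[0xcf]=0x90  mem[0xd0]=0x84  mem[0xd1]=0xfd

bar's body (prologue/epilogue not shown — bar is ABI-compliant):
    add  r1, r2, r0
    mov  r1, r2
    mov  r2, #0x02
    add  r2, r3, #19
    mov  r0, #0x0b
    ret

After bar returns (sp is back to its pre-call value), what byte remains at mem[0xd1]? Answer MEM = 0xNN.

MEM = 0x86

prologue: push r1 -> mem[0xd1]=0x86, sp=0xd1
body[0] add  r1, r2, r0 -> r1=0x79
body[1] mov  r1, r2 -> r1=0x8e
body[2] mov  r2, #0x02 -> r2=0x02
body[3] add  r2, r3, #19 -> r2=0x09
body[4] mov  r0, #0x0b -> r0=0x0b
epilogue: pop r1=0x86, sp=0xd2
prologue pushed ['r1'] at ['0xd1']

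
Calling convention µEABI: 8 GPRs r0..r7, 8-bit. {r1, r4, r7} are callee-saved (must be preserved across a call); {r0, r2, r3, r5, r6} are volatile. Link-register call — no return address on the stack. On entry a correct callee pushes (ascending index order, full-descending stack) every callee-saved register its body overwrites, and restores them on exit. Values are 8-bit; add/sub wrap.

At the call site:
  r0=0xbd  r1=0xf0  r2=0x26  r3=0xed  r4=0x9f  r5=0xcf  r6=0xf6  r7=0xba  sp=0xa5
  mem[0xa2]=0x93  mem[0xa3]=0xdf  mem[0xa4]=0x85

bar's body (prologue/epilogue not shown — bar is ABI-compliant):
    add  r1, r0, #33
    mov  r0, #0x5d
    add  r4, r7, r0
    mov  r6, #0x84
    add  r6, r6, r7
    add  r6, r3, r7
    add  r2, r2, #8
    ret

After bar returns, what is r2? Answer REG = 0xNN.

prologue: push r1 -> mem[0xa4]=0xf0, sp=0xa4
prologue: push r4 -> mem[0xa3]=0x9f, sp=0xa3
body[0] add  r1, r0, #33 -> r1=0xde
body[1] mov  r0, #0x5d -> r0=0x5d
body[2] add  r4, r7, r0 -> r4=0x17
body[3] mov  r6, #0x84 -> r6=0x84
body[4] add  r6, r6, r7 -> r6=0x3e
body[5] add  r6, r3, r7 -> r6=0xa7
body[6] add  r2, r2, #8 -> r2=0x2e
epilogue: pop r4=0x9f, sp=0xa4
epilogue: pop r1=0xf0, sp=0xa5
r2 is caller-saved -> body value

REG = 0x2e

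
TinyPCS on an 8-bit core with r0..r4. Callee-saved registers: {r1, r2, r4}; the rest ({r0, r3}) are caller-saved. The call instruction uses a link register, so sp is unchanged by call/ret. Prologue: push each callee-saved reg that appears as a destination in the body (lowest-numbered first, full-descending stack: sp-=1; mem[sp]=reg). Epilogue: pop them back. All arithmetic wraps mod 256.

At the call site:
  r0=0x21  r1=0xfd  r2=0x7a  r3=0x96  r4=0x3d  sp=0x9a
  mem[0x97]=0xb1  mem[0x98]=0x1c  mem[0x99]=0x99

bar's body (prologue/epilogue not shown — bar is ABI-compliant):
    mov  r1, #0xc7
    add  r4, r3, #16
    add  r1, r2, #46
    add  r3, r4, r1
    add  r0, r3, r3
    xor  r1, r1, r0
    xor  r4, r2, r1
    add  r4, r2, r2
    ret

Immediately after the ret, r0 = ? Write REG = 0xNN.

REG = 0x9c

prologue: push r1 → mem[0x99]=0xfd, sp=0x99
prologue: push r4 → mem[0x98]=0x3d, sp=0x98
body[0] mov  r1, #0xc7 → r1=0xc7
body[1] add  r4, r3, #16 → r4=0xa6
body[2] add  r1, r2, #46 → r1=0xa8
body[3] add  r3, r4, r1 → r3=0x4e
body[4] add  r0, r3, r3 → r0=0x9c
body[5] xor  r1, r1, r0 → r1=0x34
body[6] xor  r4, r2, r1 → r4=0x4e
body[7] add  r4, r2, r2 → r4=0xf4
epilogue: pop r4=0x3d, sp=0x99
epilogue: pop r1=0xfd, sp=0x9a
r0 is caller-saved → body value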